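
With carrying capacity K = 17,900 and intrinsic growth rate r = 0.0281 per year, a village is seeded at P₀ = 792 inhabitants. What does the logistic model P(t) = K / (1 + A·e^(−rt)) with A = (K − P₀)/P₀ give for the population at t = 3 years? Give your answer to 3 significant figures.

≈ 858 inhabitants

A = (17900 − 792)/792 = 21.60101
P(3) = 17900 / (1 + 21.60101·e^(−0.0281·3)) = 17900 / (1 + 21.60101·0.919155)
= 17900 / 20.85469 ≈ 858.32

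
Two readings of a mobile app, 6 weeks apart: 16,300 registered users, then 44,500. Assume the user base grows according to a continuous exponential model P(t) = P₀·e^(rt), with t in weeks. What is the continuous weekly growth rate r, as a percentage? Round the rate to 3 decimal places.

44500 = 16300 · e^(r·6)
e^(6r) = 44500/16300 = 2.73006
r = ln(2.73006) / 6 = 1.00432 / 6

r ≈ 16.739% per week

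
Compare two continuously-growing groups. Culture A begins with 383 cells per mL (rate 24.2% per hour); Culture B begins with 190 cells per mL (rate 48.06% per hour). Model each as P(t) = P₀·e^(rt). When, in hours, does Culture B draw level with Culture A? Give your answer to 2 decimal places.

t ≈ 2.94 hours

383·e^(0.242t) = 190·e^(0.4806t)
383/190 = e^((0.4806 − 0.242)t) → ln(2.01579) = 0.2386·t
t = 0.70101 / 0.2386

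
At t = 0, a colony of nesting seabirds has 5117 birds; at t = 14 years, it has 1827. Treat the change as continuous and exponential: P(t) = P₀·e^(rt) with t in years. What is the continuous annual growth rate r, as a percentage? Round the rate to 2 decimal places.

1827 = 5117 · e^(r·14)
e^(14r) = 1827/5117 = 0.35705
r = ln(0.35705) / 14 = -1.02989 / 14

r ≈ -7.36% per year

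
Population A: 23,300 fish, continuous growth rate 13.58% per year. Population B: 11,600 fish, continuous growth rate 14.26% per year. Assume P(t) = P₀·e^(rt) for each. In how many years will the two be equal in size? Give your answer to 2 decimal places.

23300·e^(0.1358t) = 11600·e^(0.1426t)
23300/11600 = e^((0.1426 − 0.1358)t) → ln(2.00862) = 0.0068·t
t = 0.69745 / 0.0068

t ≈ 102.57 years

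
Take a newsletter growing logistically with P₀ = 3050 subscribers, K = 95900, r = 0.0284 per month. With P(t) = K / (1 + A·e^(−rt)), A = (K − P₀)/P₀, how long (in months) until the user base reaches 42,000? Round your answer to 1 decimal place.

A = (95900 − 3050)/3050 = 30.44262
42000 = 95900/(1 + 30.44262·e^(−0.0284t)) → 1 + 30.44262·e^(−0.0284t) = 2.28333
e^(−0.0284t) = 0.042156 → t = ln(23.72152)/0.0284 = 3.16638/0.0284

t ≈ 111.5 months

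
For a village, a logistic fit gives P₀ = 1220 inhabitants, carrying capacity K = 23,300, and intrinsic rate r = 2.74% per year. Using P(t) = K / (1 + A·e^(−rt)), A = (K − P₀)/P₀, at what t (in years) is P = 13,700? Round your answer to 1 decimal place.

A = (23300 − 1220)/1220 = 18.09836
13700 = 23300/(1 + 18.09836·e^(−0.0274t)) → 1 + 18.09836·e^(−0.0274t) = 1.70073
e^(−0.0274t) = 0.038718 → t = ln(25.82787)/0.0274 = 3.25145/0.0274

t ≈ 118.7 years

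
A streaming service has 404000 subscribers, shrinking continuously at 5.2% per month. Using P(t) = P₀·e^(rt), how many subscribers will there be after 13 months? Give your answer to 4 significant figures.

P(13) = 404000 · e^(-0.052·13) = 404000 · e^(-0.676)
= 404000 · 0.50865 ≈ 205493.6

≈ 205,500 subscribers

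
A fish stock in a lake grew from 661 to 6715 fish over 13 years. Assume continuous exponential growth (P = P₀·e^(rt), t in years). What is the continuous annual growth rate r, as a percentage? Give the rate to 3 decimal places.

6715 = 661 · e^(r·13)
e^(13r) = 6715/661 = 10.15885
r = ln(10.15885) / 13 = 2.31835 / 13

r ≈ 17.833% per year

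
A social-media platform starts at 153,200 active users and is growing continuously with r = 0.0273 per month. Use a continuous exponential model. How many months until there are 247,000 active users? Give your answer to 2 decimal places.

t ≈ 17.50 months

247000 = 153200 · e^(0.0273·t)
t = ln(247000/153200) / 0.0273 = ln(1.61227) / 0.0273 = 0.47764 / 0.0273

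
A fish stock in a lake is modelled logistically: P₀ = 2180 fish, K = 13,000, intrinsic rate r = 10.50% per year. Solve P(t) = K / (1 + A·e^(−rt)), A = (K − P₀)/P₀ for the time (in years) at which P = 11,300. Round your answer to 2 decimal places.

t ≈ 33.30 years

A = (13000 − 2180)/2180 = 4.9633
11300 = 13000/(1 + 4.9633·e^(−0.105t)) → 1 + 4.9633·e^(−0.105t) = 1.15044
e^(−0.105t) = 0.030311 → t = ln(32.99137)/0.105 = 3.49625/0.105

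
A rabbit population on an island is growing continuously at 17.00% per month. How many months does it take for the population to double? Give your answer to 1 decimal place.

doubling time = ln(2) / |r| = 0.69315 / 0.17

doubling time ≈ 4.1 months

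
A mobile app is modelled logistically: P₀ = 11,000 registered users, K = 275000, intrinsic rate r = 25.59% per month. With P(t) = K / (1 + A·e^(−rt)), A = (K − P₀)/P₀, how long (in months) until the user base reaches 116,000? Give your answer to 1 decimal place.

t ≈ 11.2 months

A = (275000 − 11000)/11000 = 24
116000 = 275000/(1 + 24·e^(−0.2559t)) → 1 + 24·e^(−0.2559t) = 2.37069
e^(−0.2559t) = 0.057112 → t = ln(17.50943)/0.2559 = 2.86274/0.2559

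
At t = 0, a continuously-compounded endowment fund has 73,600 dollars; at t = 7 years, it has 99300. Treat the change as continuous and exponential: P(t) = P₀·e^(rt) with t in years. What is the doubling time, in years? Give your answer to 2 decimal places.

doubling time ≈ 16.20 years

r = ln(99300/73600) / 7 = ln(1.34918) / 7 ≈ 0.042786 per year
doubling time = ln 2 / |r| = 0.69315 / 0.042786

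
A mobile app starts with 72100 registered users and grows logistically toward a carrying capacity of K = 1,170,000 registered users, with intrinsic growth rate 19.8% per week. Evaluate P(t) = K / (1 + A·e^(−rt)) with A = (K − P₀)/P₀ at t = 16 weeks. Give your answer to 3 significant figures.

≈ 713,000 registered users

A = (1170000 − 72100)/72100 = 15.22746
P(16) = 1170000 / (1 + 15.22746·e^(−0.198·16)) = 1170000 / (1 + 15.22746·0.042088)
= 1170000 / 1.64089 ≈ 713028.26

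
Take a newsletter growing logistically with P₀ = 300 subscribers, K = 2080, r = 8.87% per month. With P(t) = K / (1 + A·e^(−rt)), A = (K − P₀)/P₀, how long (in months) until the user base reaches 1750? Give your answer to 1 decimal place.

A = (2080 − 300)/300 = 5.93333
1750 = 2080/(1 + 5.93333·e^(−0.0887t)) → 1 + 5.93333·e^(−0.0887t) = 1.18857
e^(−0.0887t) = 0.031782 → t = ln(31.46465)/0.0887 = 3.44886/0.0887

t ≈ 38.9 months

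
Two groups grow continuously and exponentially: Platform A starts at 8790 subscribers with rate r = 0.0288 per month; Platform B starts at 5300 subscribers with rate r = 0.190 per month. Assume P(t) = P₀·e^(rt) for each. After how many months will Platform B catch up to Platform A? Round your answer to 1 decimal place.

t ≈ 3.1 months

8790·e^(0.0288t) = 5300·e^(0.19t)
8790/5300 = e^((0.19 − 0.0288)t) → ln(1.65849) = 0.1612·t
t = 0.50591 / 0.1612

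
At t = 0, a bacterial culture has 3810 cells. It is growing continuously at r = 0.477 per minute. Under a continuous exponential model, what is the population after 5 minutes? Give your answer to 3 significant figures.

P(5) = 3810 · e^(0.477·5) = 3810 · e^(2.385)
= 3810 · 10.85906 ≈ 41373.03

≈ 41,400 cells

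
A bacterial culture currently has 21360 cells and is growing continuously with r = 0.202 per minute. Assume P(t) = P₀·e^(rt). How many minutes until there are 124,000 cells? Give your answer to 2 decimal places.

124000 = 21360 · e^(0.202·t)
t = ln(124000/21360) / 0.202 = ln(5.80524) / 0.202 = 1.75876 / 0.202

t ≈ 8.71 minutes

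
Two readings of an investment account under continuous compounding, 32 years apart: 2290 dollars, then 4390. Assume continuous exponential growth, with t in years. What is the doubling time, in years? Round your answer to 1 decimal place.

doubling time ≈ 34.1 years

r = ln(4390/2290) / 32 = ln(1.91703) / 32 ≈ 0.020337 per year
doubling time = ln 2 / |r| = 0.69315 / 0.020337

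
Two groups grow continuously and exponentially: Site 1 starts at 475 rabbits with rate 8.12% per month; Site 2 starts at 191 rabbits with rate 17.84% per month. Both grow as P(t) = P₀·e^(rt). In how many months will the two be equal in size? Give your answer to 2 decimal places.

475·e^(0.0812t) = 191·e^(0.1784t)
475/191 = e^((0.1784 − 0.0812)t) → ln(2.48691) = 0.0972·t
t = 0.91104 / 0.0972

t ≈ 9.37 months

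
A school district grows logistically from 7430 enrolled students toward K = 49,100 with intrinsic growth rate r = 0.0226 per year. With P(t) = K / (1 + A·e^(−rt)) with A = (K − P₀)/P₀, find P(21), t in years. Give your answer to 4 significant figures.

A = (49100 − 7430)/7430 = 5.60834
P(21) = 49100 / (1 + 5.60834·e^(−0.0226·21)) = 49100 / (1 + 5.60834·0.622134)
= 49100 / 4.48914 ≈ 10937.5

≈ 10,940 enrolled students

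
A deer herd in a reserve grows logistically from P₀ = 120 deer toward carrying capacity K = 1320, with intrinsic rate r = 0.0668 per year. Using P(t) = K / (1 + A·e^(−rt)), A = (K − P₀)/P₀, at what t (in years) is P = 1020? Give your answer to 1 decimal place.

t ≈ 52.8 years

A = (1320 − 120)/120 = 10
1020 = 1320/(1 + 10·e^(−0.0668t)) → 1 + 10·e^(−0.0668t) = 1.29412
e^(−0.0668t) = 0.029412 → t = ln(34)/0.0668 = 3.52636/0.0668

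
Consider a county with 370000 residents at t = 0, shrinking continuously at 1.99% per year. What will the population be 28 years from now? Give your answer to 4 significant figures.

≈ 211,900 residents

P(28) = 370000 · e^(-0.0199·28) = 370000 · e^(-0.5572)
= 370000 · 0.57281 ≈ 211939.96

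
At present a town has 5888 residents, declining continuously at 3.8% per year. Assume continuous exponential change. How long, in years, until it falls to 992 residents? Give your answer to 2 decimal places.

t ≈ 46.87 years

992 = 5888 · e^(-0.038·t)
t = ln(992/5888) / -0.038 = ln(0.16848) / -0.038 = -1.78095 / -0.038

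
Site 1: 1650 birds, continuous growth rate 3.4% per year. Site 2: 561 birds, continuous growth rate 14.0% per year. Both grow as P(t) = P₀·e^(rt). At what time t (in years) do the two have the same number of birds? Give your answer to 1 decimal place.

1650·e^(0.034t) = 561·e^(0.14t)
1650/561 = e^((0.14 − 0.034)t) → ln(2.94118) = 0.106·t
t = 1.07881 / 0.106

t ≈ 10.2 years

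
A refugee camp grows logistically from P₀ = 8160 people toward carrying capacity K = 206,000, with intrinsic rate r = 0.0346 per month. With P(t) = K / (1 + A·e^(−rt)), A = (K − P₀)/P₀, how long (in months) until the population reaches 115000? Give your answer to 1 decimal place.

A = (206000 − 8160)/8160 = 24.2451
115000 = 206000/(1 + 24.2451·e^(−0.0346t)) → 1 + 24.2451·e^(−0.0346t) = 1.7913
e^(−0.0346t) = 0.032638 → t = ln(30.63941)/0.0346 = 3.42229/0.0346

t ≈ 98.9 months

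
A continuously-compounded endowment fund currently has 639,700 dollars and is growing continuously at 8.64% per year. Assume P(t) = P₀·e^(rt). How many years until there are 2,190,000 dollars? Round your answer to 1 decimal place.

t ≈ 14.2 years

2190000 = 639700 · e^(0.0864·t)
t = ln(2190000/639700) / 0.0864 = ln(3.42348) / 0.0864 = 1.23066 / 0.0864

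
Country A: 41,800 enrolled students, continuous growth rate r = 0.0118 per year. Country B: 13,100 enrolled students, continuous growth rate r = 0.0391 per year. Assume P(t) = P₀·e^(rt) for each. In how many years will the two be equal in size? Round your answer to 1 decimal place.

41800·e^(0.0118t) = 13100·e^(0.0391t)
41800/13100 = e^((0.0391 − 0.0118)t) → ln(3.19084) = 0.0273·t
t = 1.16028 / 0.0273

t ≈ 42.5 years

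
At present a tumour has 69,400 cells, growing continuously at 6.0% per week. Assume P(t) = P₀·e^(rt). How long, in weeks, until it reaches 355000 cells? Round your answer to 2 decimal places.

t ≈ 27.20 weeks

355000 = 69400 · e^(0.06·t)
t = ln(355000/69400) / 0.06 = ln(5.11527) / 0.06 = 1.63223 / 0.06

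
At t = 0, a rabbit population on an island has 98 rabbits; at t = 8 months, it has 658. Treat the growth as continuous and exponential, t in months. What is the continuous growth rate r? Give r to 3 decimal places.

r ≈ 0.238 per month

658 = 98 · e^(r·8)
e^(8r) = 658/98 = 6.71429
r = ln(6.71429) / 8 = 1.90424 / 8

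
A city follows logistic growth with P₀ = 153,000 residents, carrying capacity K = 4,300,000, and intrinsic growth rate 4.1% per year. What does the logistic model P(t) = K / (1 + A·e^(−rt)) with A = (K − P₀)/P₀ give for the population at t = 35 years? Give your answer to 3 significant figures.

A = (4300000 − 153000)/153000 = 27.10458
P(35) = 4300000 / (1 + 27.10458·e^(−0.041·35)) = 4300000 / (1 + 27.10458·0.238115)
= 4300000 / 7.45402 ≈ 576870.26

≈ 577,000 residents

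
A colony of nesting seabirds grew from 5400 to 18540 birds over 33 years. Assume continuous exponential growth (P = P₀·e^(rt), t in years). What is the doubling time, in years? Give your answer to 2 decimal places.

r = ln(18540/5400) / 33 = ln(3.43333) / 33 ≈ 0.03738 per year
doubling time = ln 2 / |r| = 0.69315 / 0.03738

doubling time ≈ 18.54 years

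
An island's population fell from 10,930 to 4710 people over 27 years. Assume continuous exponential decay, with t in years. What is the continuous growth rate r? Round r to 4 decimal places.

4710 = 10930 · e^(r·27)
e^(27r) = 4710/10930 = 0.43092
r = ln(0.43092) / 27 = -0.84182 / 27

r ≈ -0.0312 per year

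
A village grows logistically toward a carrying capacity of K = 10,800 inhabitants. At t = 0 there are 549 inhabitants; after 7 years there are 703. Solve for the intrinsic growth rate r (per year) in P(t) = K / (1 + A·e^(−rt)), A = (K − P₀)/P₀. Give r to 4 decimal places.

A = (10800 − 549)/549 = 18.67213
703 = 10800/(1 + 18.67213·e^(−r·7)) → e^(−7r) = (15.36273 − 1)/18.67213 = 0.769207
r = −ln(0.769207)/7 = 0.2624/7

r ≈ 0.0375 per year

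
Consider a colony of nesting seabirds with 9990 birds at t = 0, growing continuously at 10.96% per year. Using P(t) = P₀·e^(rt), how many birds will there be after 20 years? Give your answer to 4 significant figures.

≈ 89,440 birds

P(20) = 9990 · e^(0.1096·20) = 9990 · e^(2.192)
= 9990 · 8.9531 ≈ 89441.48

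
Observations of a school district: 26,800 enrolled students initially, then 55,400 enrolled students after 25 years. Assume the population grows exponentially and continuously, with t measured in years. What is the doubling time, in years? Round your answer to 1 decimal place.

doubling time ≈ 23.9 years

r = ln(55400/26800) / 25 = ln(2.06716) / 25 ≈ 0.029047 per year
doubling time = ln 2 / |r| = 0.69315 / 0.029047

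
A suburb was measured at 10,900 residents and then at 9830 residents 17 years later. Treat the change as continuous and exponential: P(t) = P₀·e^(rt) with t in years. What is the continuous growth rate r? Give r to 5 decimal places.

9830 = 10900 · e^(r·17)
e^(17r) = 9830/10900 = 0.90183
r = ln(0.90183) / 17 = -0.10332 / 17

r ≈ -0.00608 per year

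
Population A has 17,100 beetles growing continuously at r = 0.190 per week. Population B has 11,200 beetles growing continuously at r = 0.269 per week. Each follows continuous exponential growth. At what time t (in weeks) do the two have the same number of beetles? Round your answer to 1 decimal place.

t ≈ 5.4 weeks

17100·e^(0.19t) = 11200·e^(0.269t)
17100/11200 = e^((0.269 − 0.19)t) → ln(1.52679) = 0.079·t
t = 0.42316 / 0.079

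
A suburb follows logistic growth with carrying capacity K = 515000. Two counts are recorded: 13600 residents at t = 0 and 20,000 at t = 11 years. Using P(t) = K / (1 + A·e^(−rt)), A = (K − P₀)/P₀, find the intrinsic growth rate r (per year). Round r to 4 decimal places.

r ≈ 0.0362 per year

A = (515000 − 13600)/13600 = 36.86765
20000 = 515000/(1 + 36.86765·e^(−r·11)) → e^(−11r) = (25.75 − 1)/36.86765 = 0.67132
r = −ln(0.67132)/11 = 0.39851/11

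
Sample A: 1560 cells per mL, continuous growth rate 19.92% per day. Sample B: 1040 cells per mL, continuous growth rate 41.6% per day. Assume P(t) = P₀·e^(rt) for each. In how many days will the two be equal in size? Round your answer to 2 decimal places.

t ≈ 1.87 days

1560·e^(0.1992t) = 1040·e^(0.416t)
1560/1040 = e^((0.416 − 0.1992)t) → ln(1.5) = 0.2168·t
t = 0.40547 / 0.2168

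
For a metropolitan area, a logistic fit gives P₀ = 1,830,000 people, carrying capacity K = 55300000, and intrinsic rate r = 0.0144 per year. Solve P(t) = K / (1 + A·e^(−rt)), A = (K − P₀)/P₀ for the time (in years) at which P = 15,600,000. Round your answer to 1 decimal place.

t ≈ 169.5 years

A = (55300000 − 1830000)/1830000 = 29.21858
15600000 = 55300000/(1 + 29.21858·e^(−0.0144t)) → 1 + 29.21858·e^(−0.0144t) = 3.54487
e^(−0.0144t) = 0.087098 → t = ln(11.48136)/0.0144 = 2.44072/0.0144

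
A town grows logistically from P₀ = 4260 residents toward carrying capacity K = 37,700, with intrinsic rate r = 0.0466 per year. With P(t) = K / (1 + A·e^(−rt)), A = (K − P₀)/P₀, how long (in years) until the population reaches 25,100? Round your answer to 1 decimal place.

A = (37700 − 4260)/4260 = 7.84977
25100 = 37700/(1 + 7.84977·e^(−0.0466t)) → 1 + 7.84977·e^(−0.0466t) = 1.50199
e^(−0.0466t) = 0.06395 → t = ln(15.63723)/0.0466 = 2.74965/0.0466

t ≈ 59.0 years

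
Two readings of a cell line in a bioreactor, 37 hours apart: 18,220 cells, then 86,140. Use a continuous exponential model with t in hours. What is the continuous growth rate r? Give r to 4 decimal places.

86140 = 18220 · e^(r·37)
e^(37r) = 86140/18220 = 4.72777
r = ln(4.72777) / 37 = 1.55345 / 37

r ≈ 0.0420 per hour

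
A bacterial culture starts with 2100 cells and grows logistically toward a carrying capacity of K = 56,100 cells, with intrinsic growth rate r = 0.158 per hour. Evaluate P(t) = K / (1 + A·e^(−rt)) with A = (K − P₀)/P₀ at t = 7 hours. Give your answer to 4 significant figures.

≈ 5,900 cells

A = (56100 − 2100)/2100 = 25.71429
P(7) = 56100 / (1 + 25.71429·e^(−0.158·7)) = 56100 / (1 + 25.71429·0.33088)
= 56100 / 9.50834 ≈ 5900.08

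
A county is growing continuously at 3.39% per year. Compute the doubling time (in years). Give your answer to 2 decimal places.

doubling time = ln(2) / |r| = 0.69315 / 0.0339

doubling time ≈ 20.45 years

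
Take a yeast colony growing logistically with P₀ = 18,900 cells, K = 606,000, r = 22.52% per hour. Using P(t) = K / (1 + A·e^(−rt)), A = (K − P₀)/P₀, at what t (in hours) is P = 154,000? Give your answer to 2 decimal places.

A = (606000 − 18900)/18900 = 31.06349
154000 = 606000/(1 + 31.06349·e^(−0.2252t)) → 1 + 31.06349·e^(−0.2252t) = 3.93506
e^(−0.2252t) = 0.094486 → t = ln(10.58358)/0.2252 = 2.3593/0.2252

t ≈ 10.48 hours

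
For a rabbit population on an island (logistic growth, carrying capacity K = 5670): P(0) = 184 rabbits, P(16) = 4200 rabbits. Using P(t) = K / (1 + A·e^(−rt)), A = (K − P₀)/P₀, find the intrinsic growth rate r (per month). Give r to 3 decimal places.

r ≈ 0.278 per month

A = (5670 − 184)/184 = 29.81522
4200 = 5670/(1 + 29.81522·e^(−r·16)) → e^(−16r) = (1.35 − 1)/29.81522 = 0.011739
r = −ln(0.011739)/16 = 4.44484/16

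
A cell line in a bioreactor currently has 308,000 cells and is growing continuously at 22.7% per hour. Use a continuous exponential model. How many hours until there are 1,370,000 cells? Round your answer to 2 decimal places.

t ≈ 6.57 hours

1370000 = 308000 · e^(0.227·t)
t = ln(1370000/308000) / 0.227 = ln(4.44805) / 0.227 = 1.49247 / 0.227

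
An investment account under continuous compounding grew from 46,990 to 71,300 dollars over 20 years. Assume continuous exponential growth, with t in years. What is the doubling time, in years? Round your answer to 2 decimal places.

doubling time ≈ 33.25 years

r = ln(71300/46990) / 20 = ln(1.51734) / 20 ≈ 0.020848 per year
doubling time = ln 2 / |r| = 0.69315 / 0.020848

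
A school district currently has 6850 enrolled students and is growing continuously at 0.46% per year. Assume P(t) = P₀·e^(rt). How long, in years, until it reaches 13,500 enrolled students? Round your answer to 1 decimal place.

13500 = 6850 · e^(0.0046·t)
t = ln(13500/6850) / 0.0046 = ln(1.9708) / 0.0046 = 0.67844 / 0.0046

t ≈ 147.5 years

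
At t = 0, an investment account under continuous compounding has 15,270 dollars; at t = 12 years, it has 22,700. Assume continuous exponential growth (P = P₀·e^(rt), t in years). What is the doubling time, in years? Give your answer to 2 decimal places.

r = ln(22700/15270) / 12 = ln(1.48657) / 12 ≈ 0.03304 per year
doubling time = ln 2 / |r| = 0.69315 / 0.03304

doubling time ≈ 20.98 years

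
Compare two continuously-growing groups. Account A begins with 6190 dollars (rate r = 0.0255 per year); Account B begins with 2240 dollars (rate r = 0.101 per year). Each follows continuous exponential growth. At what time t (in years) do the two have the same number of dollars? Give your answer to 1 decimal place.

6190·e^(0.0255t) = 2240·e^(0.101t)
6190/2240 = e^((0.101 − 0.0255)t) → ln(2.76339) = 0.0755·t
t = 1.01646 / 0.0755

t ≈ 13.5 years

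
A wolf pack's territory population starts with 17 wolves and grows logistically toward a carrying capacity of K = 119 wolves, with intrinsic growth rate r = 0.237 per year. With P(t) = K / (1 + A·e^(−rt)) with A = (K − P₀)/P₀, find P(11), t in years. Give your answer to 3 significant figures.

≈ 82.5 wolves

A = (119 − 17)/17 = 6
P(11) = 119 / (1 + 6·e^(−0.237·11)) = 119 / (1 + 6·0.073755)
= 119 / 1.44253 ≈ 82.49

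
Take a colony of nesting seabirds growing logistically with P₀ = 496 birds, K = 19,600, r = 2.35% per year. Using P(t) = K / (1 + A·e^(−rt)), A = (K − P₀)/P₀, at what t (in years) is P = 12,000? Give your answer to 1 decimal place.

t ≈ 174.8 years

A = (19600 − 496)/496 = 38.51613
12000 = 19600/(1 + 38.51613·e^(−0.0235t)) → 1 + 38.51613·e^(−0.0235t) = 1.63333
e^(−0.0235t) = 0.016443 → t = ln(60.81494)/0.0235 = 4.10784/0.0235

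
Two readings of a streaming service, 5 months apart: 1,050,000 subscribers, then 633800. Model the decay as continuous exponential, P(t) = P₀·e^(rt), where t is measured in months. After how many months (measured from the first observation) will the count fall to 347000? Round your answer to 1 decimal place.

r = ln(633800/1050000) / 5 ≈ -0.100962 per month
t = ln(347000/1050000) / r = -1.10722 / -0.100962 ≈ 10.967

t ≈ 11.0 months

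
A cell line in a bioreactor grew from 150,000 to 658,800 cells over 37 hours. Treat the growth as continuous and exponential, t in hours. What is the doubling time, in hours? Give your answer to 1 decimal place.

r = ln(658800/150000) / 37 = ln(4.392) / 37 ≈ 0.039994 per hour
doubling time = ln 2 / |r| = 0.69315 / 0.039994

doubling time ≈ 17.3 hours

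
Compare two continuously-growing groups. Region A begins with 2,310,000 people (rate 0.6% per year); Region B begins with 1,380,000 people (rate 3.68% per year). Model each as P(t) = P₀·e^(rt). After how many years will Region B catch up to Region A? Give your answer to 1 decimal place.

2310000·e^(0.006t) = 1380000·e^(0.0368t)
2310000/1380000 = e^((0.0368 − 0.006)t) → ln(1.67391) = 0.0308·t
t = 0.51516 / 0.0308

t ≈ 16.7 years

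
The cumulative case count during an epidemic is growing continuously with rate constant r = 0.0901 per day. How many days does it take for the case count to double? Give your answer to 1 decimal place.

doubling time ≈ 7.7 days

doubling time = ln(2) / |r| = 0.69315 / 0.0901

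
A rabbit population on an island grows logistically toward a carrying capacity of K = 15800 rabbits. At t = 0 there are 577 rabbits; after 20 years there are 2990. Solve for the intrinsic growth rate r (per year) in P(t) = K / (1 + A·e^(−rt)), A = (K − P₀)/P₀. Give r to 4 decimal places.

r ≈ 0.0909 per year

A = (15800 − 577)/577 = 26.38302
2990 = 15800/(1 + 26.38302·e^(−r·20)) → e^(−20r) = (5.28428 − 1)/26.38302 = 0.162388
r = −ln(0.162388)/20 = 1.81777/20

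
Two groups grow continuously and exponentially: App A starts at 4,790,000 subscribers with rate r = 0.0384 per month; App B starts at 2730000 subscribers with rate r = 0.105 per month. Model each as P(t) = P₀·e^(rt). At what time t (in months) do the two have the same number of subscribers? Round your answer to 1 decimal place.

t ≈ 8.4 months

4790000·e^(0.0384t) = 2730000·e^(0.105t)
4790000/2730000 = e^((0.105 − 0.0384)t) → ln(1.75458) = 0.0666·t
t = 0.56223 / 0.0666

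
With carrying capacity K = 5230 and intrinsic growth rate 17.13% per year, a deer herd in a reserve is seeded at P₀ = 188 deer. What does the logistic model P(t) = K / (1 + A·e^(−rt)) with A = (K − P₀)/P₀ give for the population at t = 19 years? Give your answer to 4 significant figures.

≈ 2,570 deer

A = (5230 − 188)/188 = 26.81915
P(19) = 5230 / (1 + 26.81915·e^(−0.1713·19)) = 5230 / (1 + 26.81915·0.038592)
= 5230 / 2.03502 ≈ 2570.01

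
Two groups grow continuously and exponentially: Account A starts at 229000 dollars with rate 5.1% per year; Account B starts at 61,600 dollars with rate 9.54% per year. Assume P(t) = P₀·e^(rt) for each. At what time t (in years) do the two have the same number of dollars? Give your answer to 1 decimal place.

t ≈ 29.6 years

229000·e^(0.051t) = 61600·e^(0.0954t)
229000/61600 = e^((0.0954 − 0.051)t) → ln(3.71753) = 0.0444·t
t = 1.31306 / 0.0444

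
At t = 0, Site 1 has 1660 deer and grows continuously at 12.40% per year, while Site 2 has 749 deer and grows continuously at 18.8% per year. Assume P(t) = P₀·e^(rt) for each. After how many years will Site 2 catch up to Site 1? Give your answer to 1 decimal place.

1660·e^(0.124t) = 749·e^(0.188t)
1660/749 = e^((0.188 − 0.124)t) → ln(2.21629) = 0.064·t
t = 0.79583 / 0.064

t ≈ 12.4 years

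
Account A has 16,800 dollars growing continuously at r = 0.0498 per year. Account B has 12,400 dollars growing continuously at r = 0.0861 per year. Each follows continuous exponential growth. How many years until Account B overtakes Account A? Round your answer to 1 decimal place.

16800·e^(0.0498t) = 12400·e^(0.0861t)
16800/12400 = e^((0.0861 − 0.0498)t) → ln(1.35484) = 0.0363·t
t = 0.30368 / 0.0363

t ≈ 8.4 years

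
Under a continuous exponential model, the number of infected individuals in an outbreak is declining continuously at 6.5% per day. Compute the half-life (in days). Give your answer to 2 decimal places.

half-life = ln(2) / |r| = 0.69315 / 0.065

half-life ≈ 10.66 days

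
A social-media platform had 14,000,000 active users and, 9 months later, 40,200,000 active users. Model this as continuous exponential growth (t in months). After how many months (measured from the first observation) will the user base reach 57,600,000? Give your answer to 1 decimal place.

r = ln(40200000/14000000) / 9 ≈ 0.117201 per month
t = ln(57600000/14000000) / r = 1.41447 / 0.117201 ≈ 12.069

t ≈ 12.1 months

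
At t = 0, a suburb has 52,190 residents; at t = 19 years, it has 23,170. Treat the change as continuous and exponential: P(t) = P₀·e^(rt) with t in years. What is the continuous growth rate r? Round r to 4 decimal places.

r ≈ -0.0427 per year

23170 = 52190 · e^(r·19)
e^(19r) = 23170/52190 = 0.44395
r = ln(0.44395) / 19 = -0.81203 / 19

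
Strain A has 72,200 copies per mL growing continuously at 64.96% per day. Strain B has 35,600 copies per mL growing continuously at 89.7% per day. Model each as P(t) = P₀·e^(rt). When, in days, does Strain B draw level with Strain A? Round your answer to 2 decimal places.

72200·e^(0.6496t) = 35600·e^(0.897t)
72200/35600 = e^((0.897 − 0.6496)t) → ln(2.02809) = 0.2474·t
t = 0.70709 / 0.2474

t ≈ 2.86 days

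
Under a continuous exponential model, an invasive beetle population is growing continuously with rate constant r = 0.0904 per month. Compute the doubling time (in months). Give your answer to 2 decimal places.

doubling time ≈ 7.67 months

doubling time = ln(2) / |r| = 0.69315 / 0.0904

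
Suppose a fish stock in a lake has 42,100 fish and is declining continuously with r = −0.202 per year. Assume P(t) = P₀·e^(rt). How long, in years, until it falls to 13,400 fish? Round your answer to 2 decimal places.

13400 = 42100 · e^(-0.202·t)
t = ln(13400/42100) / -0.202 = ln(0.31829) / -0.202 = -1.14479 / -0.202

t ≈ 5.67 years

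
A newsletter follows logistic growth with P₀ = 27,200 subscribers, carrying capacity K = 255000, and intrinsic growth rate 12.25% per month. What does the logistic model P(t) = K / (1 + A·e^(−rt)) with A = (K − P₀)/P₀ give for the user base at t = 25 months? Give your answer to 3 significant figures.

≈ 183,000 subscribers

A = (255000 − 27200)/27200 = 8.375
P(25) = 255000 / (1 + 8.375·e^(−0.1225·25)) = 255000 / (1 + 8.375·0.046771)
= 255000 / 1.3917 ≈ 183228.62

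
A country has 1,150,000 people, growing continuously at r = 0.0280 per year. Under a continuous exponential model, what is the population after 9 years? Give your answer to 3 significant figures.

≈ 1,480,000 people

P(9) = 1150000 · e^(0.028·9) = 1150000 · e^(0.252)
= 1150000 · 1.2866 ≈ 1479585.44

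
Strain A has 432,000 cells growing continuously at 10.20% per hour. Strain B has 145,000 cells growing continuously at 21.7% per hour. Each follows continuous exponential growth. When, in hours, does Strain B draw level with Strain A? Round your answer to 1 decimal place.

t ≈ 9.5 hours

432000·e^(0.102t) = 145000·e^(0.217t)
432000/145000 = e^((0.217 − 0.102)t) → ln(2.97931) = 0.115·t
t = 1.09169 / 0.115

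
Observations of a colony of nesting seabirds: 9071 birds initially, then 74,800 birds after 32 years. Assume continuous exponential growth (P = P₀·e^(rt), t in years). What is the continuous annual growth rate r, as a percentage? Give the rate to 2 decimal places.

74800 = 9071 · e^(r·32)
e^(32r) = 74800/9071 = 8.24606
r = ln(8.24606) / 32 = 2.10974 / 32

r ≈ 6.59% per year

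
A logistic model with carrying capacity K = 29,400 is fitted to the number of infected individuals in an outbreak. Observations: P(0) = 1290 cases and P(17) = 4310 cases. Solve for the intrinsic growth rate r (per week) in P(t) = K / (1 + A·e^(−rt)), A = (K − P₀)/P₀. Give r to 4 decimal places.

r ≈ 0.0776 per week

A = (29400 − 1290)/1290 = 21.7907
4310 = 29400/(1 + 21.7907·e^(−r·17)) → e^(−17r) = (6.82135 − 1)/21.7907 = 0.267148
r = −ln(0.267148)/17 = 1.31995/17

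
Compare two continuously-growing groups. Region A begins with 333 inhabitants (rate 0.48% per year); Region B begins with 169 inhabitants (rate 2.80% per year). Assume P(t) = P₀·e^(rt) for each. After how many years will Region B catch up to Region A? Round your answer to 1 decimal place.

t ≈ 29.2 years

333·e^(0.0048t) = 169·e^(0.028t)
333/169 = e^((0.028 − 0.0048)t) → ln(1.97041) = 0.0232·t
t = 0.67824 / 0.0232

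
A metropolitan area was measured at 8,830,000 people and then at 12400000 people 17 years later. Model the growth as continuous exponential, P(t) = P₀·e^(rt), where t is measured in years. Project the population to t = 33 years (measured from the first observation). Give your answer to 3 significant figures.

r = ln(12400000/8830000) / 17 ≈ 0.019973 per year
P(33) = 8830000 · e^(0.019973·33) = 8830000 · 1.93307 ≈ 17069016.23

≈ 17,100,000 people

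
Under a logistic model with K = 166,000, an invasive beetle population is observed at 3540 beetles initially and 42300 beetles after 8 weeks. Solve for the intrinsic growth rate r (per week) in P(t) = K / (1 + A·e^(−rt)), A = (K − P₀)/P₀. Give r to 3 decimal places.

r ≈ 0.344 per week

A = (166000 − 3540)/3540 = 45.89266
42300 = 166000/(1 + 45.89266·e^(−r·8)) → e^(−8r) = (3.92435 − 1)/45.89266 = 0.063722
r = −ln(0.063722)/8 = 2.75323/8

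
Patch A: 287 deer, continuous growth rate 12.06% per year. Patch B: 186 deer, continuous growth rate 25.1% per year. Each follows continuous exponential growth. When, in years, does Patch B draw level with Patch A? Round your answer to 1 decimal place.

287·e^(0.1206t) = 186·e^(0.251t)
287/186 = e^((0.251 − 0.1206)t) → ln(1.54301) = 0.1304·t
t = 0.43374 / 0.1304

t ≈ 3.3 years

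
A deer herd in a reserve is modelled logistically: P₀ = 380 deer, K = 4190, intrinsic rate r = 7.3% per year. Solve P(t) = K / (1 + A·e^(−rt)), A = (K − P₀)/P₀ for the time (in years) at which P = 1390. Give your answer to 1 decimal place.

t ≈ 22.0 years

A = (4190 − 380)/380 = 10.02632
1390 = 4190/(1 + 10.02632·e^(−0.073t)) → 1 + 10.02632·e^(−0.073t) = 3.01439
e^(−0.073t) = 0.20091 → t = ln(4.97735)/0.073 = 1.6049/0.073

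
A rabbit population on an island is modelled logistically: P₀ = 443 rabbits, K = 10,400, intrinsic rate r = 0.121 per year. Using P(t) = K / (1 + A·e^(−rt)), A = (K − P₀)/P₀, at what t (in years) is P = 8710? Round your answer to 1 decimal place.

t ≈ 39.3 years

A = (10400 − 443)/443 = 22.4763
8710 = 10400/(1 + 22.4763·e^(−0.121t)) → 1 + 22.4763·e^(−0.121t) = 1.19403
e^(−0.121t) = 0.008633 → t = ln(115.83938)/0.121 = 4.7522/0.121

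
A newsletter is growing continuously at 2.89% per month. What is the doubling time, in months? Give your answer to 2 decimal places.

doubling time ≈ 23.98 months

doubling time = ln(2) / |r| = 0.69315 / 0.0289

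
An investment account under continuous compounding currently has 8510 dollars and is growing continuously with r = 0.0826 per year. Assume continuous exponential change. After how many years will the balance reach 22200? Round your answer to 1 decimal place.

22200 = 8510 · e^(0.0826·t)
t = ln(22200/8510) / 0.0826 = ln(2.6087) / 0.0826 = 0.95885 / 0.0826

t ≈ 11.6 years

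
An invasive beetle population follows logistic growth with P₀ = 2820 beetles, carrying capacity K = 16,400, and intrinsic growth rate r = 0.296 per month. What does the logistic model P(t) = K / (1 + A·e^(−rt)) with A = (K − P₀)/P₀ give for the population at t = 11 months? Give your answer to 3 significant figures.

≈ 13,800 beetles

A = (16400 − 2820)/2820 = 4.8156
P(11) = 16400 / (1 + 4.8156·e^(−0.296·11)) = 16400 / (1 + 4.8156·0.038542)
= 16400 / 1.1856 ≈ 13832.61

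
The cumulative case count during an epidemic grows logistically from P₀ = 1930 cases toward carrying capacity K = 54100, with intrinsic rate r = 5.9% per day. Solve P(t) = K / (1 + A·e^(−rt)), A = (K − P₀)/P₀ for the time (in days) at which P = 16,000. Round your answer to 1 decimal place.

A = (54100 − 1930)/1930 = 27.03109
16000 = 54100/(1 + 27.03109·e^(−0.059t)) → 1 + 27.03109·e^(−0.059t) = 3.38125
e^(−0.059t) = 0.088093 → t = ln(11.35164)/0.059 = 2.42936/0.059

t ≈ 41.2 days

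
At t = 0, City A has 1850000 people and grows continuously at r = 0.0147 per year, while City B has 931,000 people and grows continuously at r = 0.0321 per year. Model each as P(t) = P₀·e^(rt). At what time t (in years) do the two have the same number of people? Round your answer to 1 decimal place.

t ≈ 39.5 years

1850000·e^(0.0147t) = 931000·e^(0.0321t)
1850000/931000 = e^((0.0321 − 0.0147)t) → ln(1.98711) = 0.0174·t
t = 0.68668 / 0.0174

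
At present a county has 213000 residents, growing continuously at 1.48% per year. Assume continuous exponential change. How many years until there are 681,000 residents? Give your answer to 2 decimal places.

681000 = 213000 · e^(0.0148·t)
t = ln(681000/213000) / 0.0148 = ln(3.19718) / 0.0148 = 1.16227 / 0.0148

t ≈ 78.53 years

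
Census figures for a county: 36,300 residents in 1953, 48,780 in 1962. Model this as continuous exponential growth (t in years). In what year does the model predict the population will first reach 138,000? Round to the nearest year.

year 1994

r = ln(48780/36300) / 9 = 0.2955/9 ≈ 0.032834 per year
t = ln(138000/36300) / r = 1.33544/0.032834 ≈ 40.67 years after 1953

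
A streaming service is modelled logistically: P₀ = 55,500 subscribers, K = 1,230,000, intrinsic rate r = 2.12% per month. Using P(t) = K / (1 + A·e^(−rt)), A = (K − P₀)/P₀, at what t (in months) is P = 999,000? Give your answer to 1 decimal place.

t ≈ 213.0 months

A = (1230000 − 55500)/55500 = 21.16216
999000 = 1230000/(1 + 21.16216·e^(−0.0212t)) → 1 + 21.16216·e^(−0.0212t) = 1.23123
e^(−0.0212t) = 0.010927 → t = ln(91.51948)/0.0212 = 4.51655/0.0212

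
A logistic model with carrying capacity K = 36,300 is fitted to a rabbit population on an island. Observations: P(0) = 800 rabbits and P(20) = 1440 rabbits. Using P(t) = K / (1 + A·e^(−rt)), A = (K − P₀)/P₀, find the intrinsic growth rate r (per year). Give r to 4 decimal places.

A = (36300 − 800)/800 = 44.375
1440 = 36300/(1 + 44.375·e^(−r·20)) → e^(−20r) = (25.20833 − 1)/44.375 = 0.54554
r = −ln(0.54554)/20 = 0.60598/20

r ≈ 0.0303 per year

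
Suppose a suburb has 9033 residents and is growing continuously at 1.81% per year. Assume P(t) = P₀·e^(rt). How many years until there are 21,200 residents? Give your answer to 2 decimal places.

t ≈ 47.13 years

21200 = 9033 · e^(0.0181·t)
t = ln(21200/9033) / 0.0181 = ln(2.34695) / 0.0181 = 0.85312 / 0.0181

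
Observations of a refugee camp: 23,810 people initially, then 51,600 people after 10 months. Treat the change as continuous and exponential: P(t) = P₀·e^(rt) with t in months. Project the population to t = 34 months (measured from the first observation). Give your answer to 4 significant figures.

r = ln(51600/23810) / 10 ≈ 0.077342 per month
P(34) = 23810 · e^(0.077342·34) = 23810 · 13.86842 ≈ 330207.12

≈ 330,200 people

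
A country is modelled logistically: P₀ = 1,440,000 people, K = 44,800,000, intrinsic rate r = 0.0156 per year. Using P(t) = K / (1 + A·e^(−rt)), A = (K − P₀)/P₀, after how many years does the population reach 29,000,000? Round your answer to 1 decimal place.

A = (44800000 − 1440000)/1440000 = 30.11111
29000000 = 44800000/(1 + 30.11111·e^(−0.0156t)) → 1 + 30.11111·e^(−0.0156t) = 1.54483
e^(−0.0156t) = 0.018094 → t = ln(55.26723)/0.0156 = 4.01218/0.0156

t ≈ 257.2 years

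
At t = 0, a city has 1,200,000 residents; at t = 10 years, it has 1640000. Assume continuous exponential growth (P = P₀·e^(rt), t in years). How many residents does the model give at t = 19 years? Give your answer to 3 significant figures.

≈ 2,170,000 residents

r = ln(1640000/1200000) / 10 ≈ 0.031237 per year
P(19) = 1200000 · e^(0.031237·19) = 1200000 · 1.81033 ≈ 2172401.98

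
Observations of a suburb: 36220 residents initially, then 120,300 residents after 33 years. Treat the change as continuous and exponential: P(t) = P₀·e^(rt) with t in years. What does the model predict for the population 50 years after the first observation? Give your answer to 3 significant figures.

≈ 223,000 residents

r = ln(120300/36220) / 33 ≈ 0.036375 per year
P(50) = 36220 · e^(0.036375·50) = 36220 · 6.16417 ≈ 223266.19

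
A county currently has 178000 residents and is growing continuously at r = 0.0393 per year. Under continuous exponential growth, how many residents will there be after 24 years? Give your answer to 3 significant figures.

P(24) = 178000 · e^(0.0393·24) = 178000 · e^(0.9432)
= 178000 · 2.56819 ≈ 457137.19

≈ 457,000 residents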